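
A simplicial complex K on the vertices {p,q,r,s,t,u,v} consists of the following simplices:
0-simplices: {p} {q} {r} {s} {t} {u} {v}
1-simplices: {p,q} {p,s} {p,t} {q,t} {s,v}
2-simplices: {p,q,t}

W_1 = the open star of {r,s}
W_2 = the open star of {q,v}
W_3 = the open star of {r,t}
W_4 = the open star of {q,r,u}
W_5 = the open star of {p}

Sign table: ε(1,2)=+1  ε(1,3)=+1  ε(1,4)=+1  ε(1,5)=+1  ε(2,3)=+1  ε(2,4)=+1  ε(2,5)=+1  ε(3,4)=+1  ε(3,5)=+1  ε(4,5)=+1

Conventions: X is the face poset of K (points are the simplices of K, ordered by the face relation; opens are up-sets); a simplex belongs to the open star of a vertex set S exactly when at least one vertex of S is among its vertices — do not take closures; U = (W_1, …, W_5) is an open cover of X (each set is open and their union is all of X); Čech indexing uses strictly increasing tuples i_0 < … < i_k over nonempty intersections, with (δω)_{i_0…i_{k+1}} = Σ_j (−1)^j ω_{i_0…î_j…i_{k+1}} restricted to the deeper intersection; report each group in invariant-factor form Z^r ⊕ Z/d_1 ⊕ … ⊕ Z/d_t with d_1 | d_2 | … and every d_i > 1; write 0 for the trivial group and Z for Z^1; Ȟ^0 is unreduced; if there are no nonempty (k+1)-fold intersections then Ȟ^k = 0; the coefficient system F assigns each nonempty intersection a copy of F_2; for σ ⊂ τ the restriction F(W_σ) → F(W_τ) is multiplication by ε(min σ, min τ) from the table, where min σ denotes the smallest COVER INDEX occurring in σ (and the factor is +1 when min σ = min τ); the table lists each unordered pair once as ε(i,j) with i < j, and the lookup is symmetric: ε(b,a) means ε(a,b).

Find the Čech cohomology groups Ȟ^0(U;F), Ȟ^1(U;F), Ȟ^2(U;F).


cover nerve:
  W1={{r},{s},{p,s},{s,v}} W2={{q},{v},{p,q},{q,t},{s,v},{p,q,t}} W3={{r},{t},{p,t},{q,t},{p,q,t}} W4={{q},{r},{u},{p,q},{q,t},{p,q,t}} W5={{p},{p,q},{p,s},{p,t},{p,q,t}}
  W12={{s,v}} W13={{r}} W14={{r}} W15={{p,s}} W23={{q,t},{p,q,t}} W24={{q},{p,q},{q,t},{p,q,t}} W25={{p,q},{p,q,t}} W34={{r},{q,t},{p,q,t}} W35={{p,t},{p,q,t}} W45={{p,q},{p,q,t}}
  W134={{r}} W234={{q,t},{p,q,t}} W235={{p,q,t}} W245={{p,q},{p,q,t}} W345={{p,q,t}}
  W2345={{p,q,t}}
C dims 5,10,5,1; δ0: rk_F2 4; δ1: rk_F2 4; δ2: rk_F2 1
Ȟ^0: (5−4)−0=1 ⇒ Z/2
Ȟ^1: (10−4)−4=2 ⇒ Z/2 ⊕ Z/2
Ȟ^2: (5−1)−4=0 ⇒ 0

Ȟ^0(U;F) ≅ Z/2, Ȟ^1(U;F) ≅ Z/2 ⊕ Z/2, Ȟ^2(U;F) ≅ 0


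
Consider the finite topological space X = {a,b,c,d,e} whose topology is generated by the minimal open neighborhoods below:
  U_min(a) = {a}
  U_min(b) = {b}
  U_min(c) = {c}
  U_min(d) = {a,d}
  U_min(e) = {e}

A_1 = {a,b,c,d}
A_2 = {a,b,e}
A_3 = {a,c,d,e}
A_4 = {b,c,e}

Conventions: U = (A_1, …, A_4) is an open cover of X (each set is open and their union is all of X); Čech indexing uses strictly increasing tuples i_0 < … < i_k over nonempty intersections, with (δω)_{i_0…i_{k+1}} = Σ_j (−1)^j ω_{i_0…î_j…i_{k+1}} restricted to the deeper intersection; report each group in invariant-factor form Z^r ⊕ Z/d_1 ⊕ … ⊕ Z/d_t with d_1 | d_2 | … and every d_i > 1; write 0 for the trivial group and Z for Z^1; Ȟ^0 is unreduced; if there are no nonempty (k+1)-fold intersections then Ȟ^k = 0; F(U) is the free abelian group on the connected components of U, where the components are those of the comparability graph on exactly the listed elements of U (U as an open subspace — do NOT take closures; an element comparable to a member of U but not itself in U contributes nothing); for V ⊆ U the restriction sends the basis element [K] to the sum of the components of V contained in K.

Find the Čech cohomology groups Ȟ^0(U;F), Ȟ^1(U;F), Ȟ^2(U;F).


nonempty overlaps:
  A12={a,b} A13={a,c,d} A14={b,c} A23={a,e} A24={b,e} A34={c,e}
  A123={a} A124={b} A134={c} A234={e}
components per intersection:
  A1: {a,d} {b} {c}
  A2: {a} {b} {e}
  A3: {a,d} {c} {e}
  A4: {b} {c} {e}
  A12: {a} {b}
  A13: {a,d} {c}
  A14: {b} {c}
  A23: {a} {e}
  A24: {b} {e}
  A34: {c} {e}
  A123: {a}
  A124: {b}
  A134: {c}
  A234: {e}
C dims 12,12,4; δ0: rk 8, SNF 1^8; δ1: rk 4, SNF 1^4
degree 0: 12−8−0 = 4 → Ȟ^0 ≅ Z^4
degree 1: 12−4−8 = 0 → Ȟ^1 ≅ 0
degree 2: 4−0−4 = 0 → Ȟ^2 ≅ 0

Ȟ^0 = Z^4; Ȟ^1 = 0; Ȟ^2 = 0


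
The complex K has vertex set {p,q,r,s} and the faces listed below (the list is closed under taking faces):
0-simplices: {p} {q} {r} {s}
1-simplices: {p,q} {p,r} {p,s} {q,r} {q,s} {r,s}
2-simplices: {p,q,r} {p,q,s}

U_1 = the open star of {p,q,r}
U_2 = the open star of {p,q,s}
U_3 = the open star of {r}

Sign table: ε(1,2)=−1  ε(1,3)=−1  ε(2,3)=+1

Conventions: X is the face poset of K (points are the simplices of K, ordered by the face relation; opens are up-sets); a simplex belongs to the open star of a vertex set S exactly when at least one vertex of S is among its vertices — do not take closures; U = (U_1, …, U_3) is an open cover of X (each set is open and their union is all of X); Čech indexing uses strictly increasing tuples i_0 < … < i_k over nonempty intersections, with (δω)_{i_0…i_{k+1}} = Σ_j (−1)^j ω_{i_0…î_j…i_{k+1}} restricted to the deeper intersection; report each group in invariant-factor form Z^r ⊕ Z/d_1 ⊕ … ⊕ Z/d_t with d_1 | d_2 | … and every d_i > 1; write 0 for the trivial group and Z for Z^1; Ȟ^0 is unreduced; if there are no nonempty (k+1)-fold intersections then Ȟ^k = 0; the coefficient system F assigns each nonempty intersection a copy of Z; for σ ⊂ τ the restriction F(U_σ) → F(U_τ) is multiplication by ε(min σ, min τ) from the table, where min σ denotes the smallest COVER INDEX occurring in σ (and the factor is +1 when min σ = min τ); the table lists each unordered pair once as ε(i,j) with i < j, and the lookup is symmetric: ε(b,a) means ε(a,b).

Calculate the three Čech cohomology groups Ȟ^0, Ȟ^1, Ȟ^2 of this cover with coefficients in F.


Ȟ^0 ≅ Z, Ȟ^1 ≅ 0 and Ȟ^2 ≅ 0

nerve of the cover:
  U1={{p},{q},{r},{p,q},{p,r},{p,s},{q,r},{q,s},{r,s},{p,q,r},{p,q,s}} U2={{p},{q},{s},{p,q},{p,r},{p,s},{q,r},{q,s},{r,s},{p,q,r},{p,q,s}} U3={{r},{p,r},{q,r},{r,s},{p,q,r}}
  U12={{p},{q},{p,q},{p,r},{p,s},{q,r},{q,s},{r,s},{p,q,r},{p,q,s}} U13={{r},{p,r},{q,r},{r,s},{p,q,r}} U23={{p,r},{q,r},{r,s},{p,q,r}}
  U123={{p,r},{q,r},{r,s},{p,q,r}}
C dims 3,3,1; δ0: rk 2, SNF 1^2; δ1: rk 1, SNF 1^1
Ȟ^0 = (3 − 2) − 0 = 1, so Ȟ^0 ≅ Z
Ȟ^1 = (3 − 1) − 2 = 0, so Ȟ^1 ≅ 0
Ȟ^2 = (1 − 0) − 1 = 0, so Ȟ^2 ≅ 0


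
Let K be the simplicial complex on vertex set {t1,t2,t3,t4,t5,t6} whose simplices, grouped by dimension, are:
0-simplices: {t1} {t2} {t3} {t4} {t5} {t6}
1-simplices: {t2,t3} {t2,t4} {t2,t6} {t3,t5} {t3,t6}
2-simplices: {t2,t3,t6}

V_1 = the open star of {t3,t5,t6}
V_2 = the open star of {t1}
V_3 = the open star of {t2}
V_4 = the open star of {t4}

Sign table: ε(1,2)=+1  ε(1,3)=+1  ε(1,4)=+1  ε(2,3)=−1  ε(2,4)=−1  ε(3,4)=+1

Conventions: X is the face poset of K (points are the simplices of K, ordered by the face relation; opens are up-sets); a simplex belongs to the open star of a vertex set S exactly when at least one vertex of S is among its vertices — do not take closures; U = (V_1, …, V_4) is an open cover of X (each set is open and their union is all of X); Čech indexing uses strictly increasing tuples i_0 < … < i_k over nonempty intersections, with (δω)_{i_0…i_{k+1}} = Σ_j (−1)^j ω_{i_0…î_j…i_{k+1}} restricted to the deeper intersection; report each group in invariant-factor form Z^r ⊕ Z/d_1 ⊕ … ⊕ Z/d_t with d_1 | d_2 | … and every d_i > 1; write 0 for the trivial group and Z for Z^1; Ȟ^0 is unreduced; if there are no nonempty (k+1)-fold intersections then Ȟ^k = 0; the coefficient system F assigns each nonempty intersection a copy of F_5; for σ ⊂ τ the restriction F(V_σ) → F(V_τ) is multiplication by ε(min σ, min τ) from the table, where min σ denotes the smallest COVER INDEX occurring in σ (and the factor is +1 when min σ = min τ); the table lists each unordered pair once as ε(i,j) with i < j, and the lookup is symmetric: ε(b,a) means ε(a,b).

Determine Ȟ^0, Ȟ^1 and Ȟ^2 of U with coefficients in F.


Ȟ^0 = Z/5 ⊕ Z/5, Ȟ^1 = 0 and Ȟ^2 = 0

nerve of the cover:
  V1={{t3},{t5},{t6},{t2,t3},{t2,t6},{t3,t5},{t3,t6},{t2,t3,t6}} V2={{t1}} V3={{t2},{t2,t3},{t2,t4},{t2,t6},{t2,t3,t6}} V4={{t4},{t2,t4}}
  V13={{t2,t3},{t2,t6},{t2,t3,t6}} V34={{t2,t4}}
C dims 4,2; δ0: rk_F5 2
Ȟ^0 = (4 − 2) − 0 = 2, so Ȟ^0 ≅ Z/5 ⊕ Z/5
Ȟ^1 = (2 − 0) − 2 = 0, so Ȟ^1 ≅ 0
Ȟ^2 = (0 − 0) − 0 = 0, so Ȟ^2 ≅ 0


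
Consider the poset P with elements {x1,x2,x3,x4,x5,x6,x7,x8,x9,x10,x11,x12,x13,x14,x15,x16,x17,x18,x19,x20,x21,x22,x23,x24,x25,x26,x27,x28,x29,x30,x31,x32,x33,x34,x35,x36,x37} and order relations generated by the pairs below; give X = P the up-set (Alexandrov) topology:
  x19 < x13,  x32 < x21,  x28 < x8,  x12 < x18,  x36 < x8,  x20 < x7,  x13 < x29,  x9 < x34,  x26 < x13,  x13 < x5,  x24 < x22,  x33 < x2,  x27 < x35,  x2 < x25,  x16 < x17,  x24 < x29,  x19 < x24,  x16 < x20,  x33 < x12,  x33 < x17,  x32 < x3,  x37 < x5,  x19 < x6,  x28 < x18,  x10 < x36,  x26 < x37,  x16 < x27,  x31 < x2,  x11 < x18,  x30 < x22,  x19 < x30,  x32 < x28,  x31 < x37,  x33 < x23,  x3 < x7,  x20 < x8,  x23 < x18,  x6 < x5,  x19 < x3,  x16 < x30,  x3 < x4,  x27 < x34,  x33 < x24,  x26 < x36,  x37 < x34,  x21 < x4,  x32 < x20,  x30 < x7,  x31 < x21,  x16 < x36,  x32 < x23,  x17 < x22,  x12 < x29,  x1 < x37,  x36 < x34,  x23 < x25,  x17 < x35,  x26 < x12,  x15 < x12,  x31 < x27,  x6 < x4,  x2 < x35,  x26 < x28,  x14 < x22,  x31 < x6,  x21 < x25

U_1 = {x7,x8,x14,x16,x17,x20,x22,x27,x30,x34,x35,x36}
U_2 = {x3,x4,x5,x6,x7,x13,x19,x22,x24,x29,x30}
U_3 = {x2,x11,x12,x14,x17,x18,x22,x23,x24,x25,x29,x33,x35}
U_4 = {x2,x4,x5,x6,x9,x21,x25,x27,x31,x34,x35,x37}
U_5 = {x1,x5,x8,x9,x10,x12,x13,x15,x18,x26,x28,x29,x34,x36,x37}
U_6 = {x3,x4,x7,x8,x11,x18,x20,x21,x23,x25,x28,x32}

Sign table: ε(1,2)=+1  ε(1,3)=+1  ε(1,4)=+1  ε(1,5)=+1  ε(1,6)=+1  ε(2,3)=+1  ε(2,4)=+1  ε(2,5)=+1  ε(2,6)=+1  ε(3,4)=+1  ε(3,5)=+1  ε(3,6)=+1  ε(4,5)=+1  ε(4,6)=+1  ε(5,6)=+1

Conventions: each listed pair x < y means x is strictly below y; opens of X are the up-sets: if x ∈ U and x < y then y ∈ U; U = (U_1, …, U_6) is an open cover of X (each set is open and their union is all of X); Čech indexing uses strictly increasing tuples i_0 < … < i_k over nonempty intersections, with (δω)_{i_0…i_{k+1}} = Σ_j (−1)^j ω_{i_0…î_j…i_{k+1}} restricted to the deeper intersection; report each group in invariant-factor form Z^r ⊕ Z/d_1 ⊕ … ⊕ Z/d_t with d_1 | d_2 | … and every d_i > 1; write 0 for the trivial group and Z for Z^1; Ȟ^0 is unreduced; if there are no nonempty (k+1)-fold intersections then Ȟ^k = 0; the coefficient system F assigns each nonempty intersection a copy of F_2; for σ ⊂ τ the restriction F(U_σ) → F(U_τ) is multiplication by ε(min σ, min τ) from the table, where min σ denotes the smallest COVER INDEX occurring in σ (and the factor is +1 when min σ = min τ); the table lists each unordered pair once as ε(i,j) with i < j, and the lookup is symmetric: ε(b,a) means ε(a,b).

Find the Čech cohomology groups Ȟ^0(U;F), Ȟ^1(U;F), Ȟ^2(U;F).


Ȟ^0 = Z/2, Ȟ^1 = Z/2 and Ȟ^2 = Z/2

cover nerve:
  U12={x7,x22,x30} U13={x14,x17,x22,x35} U14={x27,x34,x35} U15={x8,x34,x36} U16={x7,x8,x20} U23={x22,x24,x29} U24={x4,x5,x6} U25={x5,x13,x29} U26={x3,x4,x7} U34={x2,x25,x35} U35={x12,x18,x29} U36={x11,x18,x23,x25} U45={x5,x9,x34,x37} U46={x4,x21,x25} U56={x8,x18,x28}
  U123={x22} U126={x7} U134={x35} U145={x34} U156={x8} U235={x29} U245={x5} U246={x4} U346={x25} U356={x18}
C dims 6,15,10; δ0: rk_F2 5; δ1: rk_F2 9
Ȟ^0: (6−5)−0=1 ⇒ Z/2
Ȟ^1: (15−9)−5=1 ⇒ Z/2
Ȟ^2: (10−0)−9=1 ⇒ Z/2


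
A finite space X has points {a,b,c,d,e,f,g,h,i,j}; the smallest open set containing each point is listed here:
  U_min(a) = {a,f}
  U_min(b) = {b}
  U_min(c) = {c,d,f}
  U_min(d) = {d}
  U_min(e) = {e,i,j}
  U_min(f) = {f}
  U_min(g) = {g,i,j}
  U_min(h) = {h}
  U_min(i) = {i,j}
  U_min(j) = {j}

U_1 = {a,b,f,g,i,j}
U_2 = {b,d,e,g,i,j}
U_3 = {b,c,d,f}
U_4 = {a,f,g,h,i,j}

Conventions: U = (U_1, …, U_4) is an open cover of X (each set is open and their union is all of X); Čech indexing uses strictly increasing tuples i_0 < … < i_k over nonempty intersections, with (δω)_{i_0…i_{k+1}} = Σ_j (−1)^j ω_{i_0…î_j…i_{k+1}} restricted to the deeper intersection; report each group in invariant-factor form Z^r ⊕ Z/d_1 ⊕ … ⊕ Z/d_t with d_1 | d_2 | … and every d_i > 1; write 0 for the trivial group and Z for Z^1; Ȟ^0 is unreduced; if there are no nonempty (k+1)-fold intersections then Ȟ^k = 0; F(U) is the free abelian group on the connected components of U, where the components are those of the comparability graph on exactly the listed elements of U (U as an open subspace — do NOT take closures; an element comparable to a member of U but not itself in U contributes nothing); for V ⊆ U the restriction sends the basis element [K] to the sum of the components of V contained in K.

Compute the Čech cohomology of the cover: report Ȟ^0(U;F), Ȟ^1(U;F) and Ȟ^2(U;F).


Ȟ^0 ≅ Z^4,  Ȟ^1 ≅ 0,  Ȟ^2 ≅ 0

nerve simplices:
  U12={b,g,i,j} U13={b,f} U14={a,f,g,i,j} U23={b,d} U24={g,i,j} U34={f}
  U123={b} U124={g,i,j} U134={f}
components per intersection:
  U1: {a,f} {b} {g,i,j}
  U2: {b} {d} {e,g,i,j}
  U3: {b} {c,d,f}
  U4: {a,f} {g,i,j} {h}
  U12: {b} {g,i,j}
  U13: {b} {f}
  U14: {a,f} {g,i,j}
  U23: {b} {d}
  U24: {g,i,j}
  U34: {f}
  U123: {b}
  U124: {g,i,j}
  U134: {f}
C dims 11,10,3; δ0: rk 7, SNF 1^7; δ1: rk 3, SNF 1^3
degree 0: 11−7−0 = 4 → Ȟ^0 ≅ Z^4
degree 1: 10−3−7 = 0 → Ȟ^1 ≅ 0
degree 2: 3−0−3 = 0 → Ȟ^2 ≅ 0


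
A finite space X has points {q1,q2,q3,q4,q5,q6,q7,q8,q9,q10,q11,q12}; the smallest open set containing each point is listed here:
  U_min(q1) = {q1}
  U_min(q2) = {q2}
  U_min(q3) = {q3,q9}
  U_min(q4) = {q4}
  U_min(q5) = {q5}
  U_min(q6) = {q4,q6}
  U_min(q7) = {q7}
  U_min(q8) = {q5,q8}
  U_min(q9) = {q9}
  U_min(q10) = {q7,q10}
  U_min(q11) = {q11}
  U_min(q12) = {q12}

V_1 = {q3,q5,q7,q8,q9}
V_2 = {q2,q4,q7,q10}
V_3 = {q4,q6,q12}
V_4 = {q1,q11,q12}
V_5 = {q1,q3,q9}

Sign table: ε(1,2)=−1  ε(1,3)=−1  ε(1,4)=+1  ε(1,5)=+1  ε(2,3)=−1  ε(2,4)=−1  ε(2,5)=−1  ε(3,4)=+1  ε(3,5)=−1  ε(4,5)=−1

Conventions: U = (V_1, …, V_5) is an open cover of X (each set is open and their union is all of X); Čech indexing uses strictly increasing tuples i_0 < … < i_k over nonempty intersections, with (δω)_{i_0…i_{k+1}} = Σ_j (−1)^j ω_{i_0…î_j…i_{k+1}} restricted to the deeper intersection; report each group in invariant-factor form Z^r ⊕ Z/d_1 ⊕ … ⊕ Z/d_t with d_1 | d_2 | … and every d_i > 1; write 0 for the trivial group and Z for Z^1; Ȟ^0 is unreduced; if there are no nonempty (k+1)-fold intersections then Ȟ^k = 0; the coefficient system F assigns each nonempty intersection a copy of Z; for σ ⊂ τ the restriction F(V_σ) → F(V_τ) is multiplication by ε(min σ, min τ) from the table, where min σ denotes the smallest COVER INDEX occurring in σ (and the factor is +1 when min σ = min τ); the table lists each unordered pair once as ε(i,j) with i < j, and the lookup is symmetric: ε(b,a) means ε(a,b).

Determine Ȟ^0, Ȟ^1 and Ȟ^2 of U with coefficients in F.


Ȟ^0 ≅ 0, Ȟ^1 ≅ Z/2, Ȟ^2 ≅ 0

nerve of the cover:
  V12={q7} V15={q3,q9} V23={q4} V34={q12} V45={q1}
C dims 5,5; δ0: rk 5, SNF 1^4·2
Ȟ^0 = (5 − 5) − 0 = 0, so Ȟ^0 ≅ 0
Ȟ^1 = (5 − 0) − 5 = 0 plus torsion [2], so Ȟ^1 ≅ Z/2
Ȟ^2 = (0 − 0) − 0 = 0, so Ȟ^2 ≅ 0


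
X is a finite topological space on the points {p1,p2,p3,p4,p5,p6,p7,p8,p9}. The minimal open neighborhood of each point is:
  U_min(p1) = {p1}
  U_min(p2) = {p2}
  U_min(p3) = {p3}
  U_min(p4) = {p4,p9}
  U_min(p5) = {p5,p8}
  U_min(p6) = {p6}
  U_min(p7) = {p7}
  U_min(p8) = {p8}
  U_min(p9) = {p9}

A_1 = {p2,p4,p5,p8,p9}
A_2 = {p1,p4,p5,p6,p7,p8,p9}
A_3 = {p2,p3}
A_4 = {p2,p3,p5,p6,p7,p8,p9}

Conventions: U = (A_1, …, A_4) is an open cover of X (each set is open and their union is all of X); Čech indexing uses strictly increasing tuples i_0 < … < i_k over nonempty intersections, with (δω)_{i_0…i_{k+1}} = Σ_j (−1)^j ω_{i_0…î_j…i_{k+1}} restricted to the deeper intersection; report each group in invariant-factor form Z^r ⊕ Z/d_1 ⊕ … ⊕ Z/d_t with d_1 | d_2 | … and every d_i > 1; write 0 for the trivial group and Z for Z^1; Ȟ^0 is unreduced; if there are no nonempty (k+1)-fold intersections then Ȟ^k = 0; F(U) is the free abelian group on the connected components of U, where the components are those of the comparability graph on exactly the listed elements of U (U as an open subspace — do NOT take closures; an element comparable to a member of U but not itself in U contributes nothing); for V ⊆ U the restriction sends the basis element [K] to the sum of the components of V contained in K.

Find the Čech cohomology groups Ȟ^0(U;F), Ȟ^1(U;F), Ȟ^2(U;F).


Ȟ^0(U;F) ≅ Z^7,  Ȟ^1(U;F) ≅ 0,  Ȟ^2(U;F) ≅ 0

cover nerve:
  A12={p4,p5,p8,p9} A13={p2} A14={p2,p5,p8,p9} A24={p5,p6,p7,p8,p9} A34={p2,p3}
  A124={p5,p8,p9} A134={p2}
components per intersection:
  A1: {p2} {p4,p9} {p5,p8}
  A2: {p1} {p4,p9} {p5,p8} {p6} {p7}
  A3: {p2} {p3}
  A4: {p2} {p3} {p5,p8} {p6} {p7} {p9}
  A12: {p4,p9} {p5,p8}
  A13: {p2}
  A14: {p2} {p5,p8} {p9}
  A24: {p5,p8} {p6} {p7} {p9}
  A34: {p2} {p3}
  A124: {p5,p8} {p9}
  A134: {p2}
C dims 16,12,3; δ0: rk 9, SNF 1^9; δ1: rk 3, SNF 1^3
Ȟ^0: (16−9)−0=7 ⇒ Z^7
Ȟ^1: (12−3)−9=0 ⇒ 0
Ȟ^2: (3−0)−3=0 ⇒ 0


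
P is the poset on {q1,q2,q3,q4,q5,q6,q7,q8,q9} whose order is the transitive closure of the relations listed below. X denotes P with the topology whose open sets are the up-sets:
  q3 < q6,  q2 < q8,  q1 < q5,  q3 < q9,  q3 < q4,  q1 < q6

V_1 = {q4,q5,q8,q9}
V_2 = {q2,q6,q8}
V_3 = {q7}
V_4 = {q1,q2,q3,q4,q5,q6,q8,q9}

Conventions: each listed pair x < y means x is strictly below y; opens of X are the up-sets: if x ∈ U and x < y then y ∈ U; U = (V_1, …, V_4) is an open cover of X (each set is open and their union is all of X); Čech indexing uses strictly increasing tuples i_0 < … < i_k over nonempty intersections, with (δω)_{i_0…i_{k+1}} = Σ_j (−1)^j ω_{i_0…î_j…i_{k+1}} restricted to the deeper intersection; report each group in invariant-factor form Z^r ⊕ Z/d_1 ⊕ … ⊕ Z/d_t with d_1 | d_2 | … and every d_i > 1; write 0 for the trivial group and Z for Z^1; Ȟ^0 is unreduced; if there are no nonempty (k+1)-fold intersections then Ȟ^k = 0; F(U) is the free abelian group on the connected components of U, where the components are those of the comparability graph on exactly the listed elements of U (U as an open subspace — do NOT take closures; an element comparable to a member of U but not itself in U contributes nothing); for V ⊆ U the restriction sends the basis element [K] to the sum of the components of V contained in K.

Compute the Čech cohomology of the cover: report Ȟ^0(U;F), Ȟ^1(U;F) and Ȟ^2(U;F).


nonempty overlaps:
  V12={q8} V14={q4,q5,q8,q9} V24={q2,q6,q8}
  V124={q8}
components per intersection:
  V1: {q4} {q5} {q8} {q9}
  V2: {q2,q8} {q6}
  V3: {q7}
  V4: {q1,q3,q4,q5,q6,q9} {q2,q8}
  V12: {q8}
  V14: {q4} {q5} {q8} {q9}
  V24: {q2,q8} {q6}
  V124: {q8}
C dims 9,7,1; δ0: rk 6, SNF 1^6; δ1: rk 1, SNF 1^1
degree 0: 9−6−0 = 3 → Ȟ^0 ≅ Z^3
degree 1: 7−1−6 = 0 → Ȟ^1 ≅ 0
degree 2: 1−0−1 = 0 → Ȟ^2 ≅ 0

Ȟ^0 = Z^3, Ȟ^1 = 0, Ȟ^2 = 0


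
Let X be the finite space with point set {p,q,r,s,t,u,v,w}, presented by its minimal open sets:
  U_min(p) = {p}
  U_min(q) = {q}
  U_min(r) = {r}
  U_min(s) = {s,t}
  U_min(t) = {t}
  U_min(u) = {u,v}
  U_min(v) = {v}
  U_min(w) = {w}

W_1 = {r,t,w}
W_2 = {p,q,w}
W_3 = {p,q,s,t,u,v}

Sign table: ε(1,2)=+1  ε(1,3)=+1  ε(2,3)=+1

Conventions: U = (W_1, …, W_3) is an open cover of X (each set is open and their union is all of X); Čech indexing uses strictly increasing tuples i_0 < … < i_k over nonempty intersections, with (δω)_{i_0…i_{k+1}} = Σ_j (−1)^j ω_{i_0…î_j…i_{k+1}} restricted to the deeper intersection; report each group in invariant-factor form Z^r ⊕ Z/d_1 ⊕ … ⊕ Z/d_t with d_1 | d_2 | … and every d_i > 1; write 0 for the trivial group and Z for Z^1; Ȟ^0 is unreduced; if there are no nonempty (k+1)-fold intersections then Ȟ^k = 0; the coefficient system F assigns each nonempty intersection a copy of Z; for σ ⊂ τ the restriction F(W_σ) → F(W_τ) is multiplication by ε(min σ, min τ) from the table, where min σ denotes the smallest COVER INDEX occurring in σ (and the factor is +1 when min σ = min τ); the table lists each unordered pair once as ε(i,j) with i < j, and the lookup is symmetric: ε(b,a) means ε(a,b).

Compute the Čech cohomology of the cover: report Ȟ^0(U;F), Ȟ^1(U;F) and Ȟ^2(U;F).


cover nerve:
  W12={w} W13={t} W23={p,q}
C dims 3,3; δ0: rk 2, SNF 1^2
Ȟ^0: (3−2)−0=1 ⇒ Z
Ȟ^1: (3−0)−2=1 ⇒ Z
Ȟ^2: (0−0)−0=0 ⇒ 0

Ȟ^0 = Z; Ȟ^1 = Z; Ȟ^2 = 0


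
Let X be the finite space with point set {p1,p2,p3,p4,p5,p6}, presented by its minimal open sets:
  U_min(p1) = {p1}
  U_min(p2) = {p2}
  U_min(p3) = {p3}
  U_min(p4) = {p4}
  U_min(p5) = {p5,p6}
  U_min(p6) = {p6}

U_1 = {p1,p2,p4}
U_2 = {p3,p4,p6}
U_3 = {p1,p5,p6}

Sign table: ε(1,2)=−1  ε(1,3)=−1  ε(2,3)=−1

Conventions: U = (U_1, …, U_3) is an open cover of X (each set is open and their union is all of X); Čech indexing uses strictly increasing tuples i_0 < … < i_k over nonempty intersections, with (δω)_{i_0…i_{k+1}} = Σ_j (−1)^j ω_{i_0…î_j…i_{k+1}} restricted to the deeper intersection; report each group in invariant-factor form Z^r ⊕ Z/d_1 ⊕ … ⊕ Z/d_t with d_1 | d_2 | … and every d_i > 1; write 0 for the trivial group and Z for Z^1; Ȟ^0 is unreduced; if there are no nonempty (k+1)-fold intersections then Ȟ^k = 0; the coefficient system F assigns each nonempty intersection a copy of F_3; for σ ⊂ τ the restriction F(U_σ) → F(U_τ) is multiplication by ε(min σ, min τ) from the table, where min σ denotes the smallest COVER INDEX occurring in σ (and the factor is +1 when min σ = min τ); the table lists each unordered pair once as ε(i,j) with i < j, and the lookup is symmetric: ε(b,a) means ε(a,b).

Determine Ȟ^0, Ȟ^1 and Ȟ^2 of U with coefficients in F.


Ȟ^0 ≅ 0, Ȟ^1 ≅ 0 and Ȟ^2 ≅ 0

nerve simplices:
  U12={p4} U13={p1} U23={p6}
C dims 3,3; δ0: rk_F3 3
degree 0: 3−3−0 = 0 → Ȟ^0 ≅ 0
degree 1: 3−0−3 = 0 → Ȟ^1 ≅ 0
degree 2: 0−0−0 = 0 → Ȟ^2 ≅ 0


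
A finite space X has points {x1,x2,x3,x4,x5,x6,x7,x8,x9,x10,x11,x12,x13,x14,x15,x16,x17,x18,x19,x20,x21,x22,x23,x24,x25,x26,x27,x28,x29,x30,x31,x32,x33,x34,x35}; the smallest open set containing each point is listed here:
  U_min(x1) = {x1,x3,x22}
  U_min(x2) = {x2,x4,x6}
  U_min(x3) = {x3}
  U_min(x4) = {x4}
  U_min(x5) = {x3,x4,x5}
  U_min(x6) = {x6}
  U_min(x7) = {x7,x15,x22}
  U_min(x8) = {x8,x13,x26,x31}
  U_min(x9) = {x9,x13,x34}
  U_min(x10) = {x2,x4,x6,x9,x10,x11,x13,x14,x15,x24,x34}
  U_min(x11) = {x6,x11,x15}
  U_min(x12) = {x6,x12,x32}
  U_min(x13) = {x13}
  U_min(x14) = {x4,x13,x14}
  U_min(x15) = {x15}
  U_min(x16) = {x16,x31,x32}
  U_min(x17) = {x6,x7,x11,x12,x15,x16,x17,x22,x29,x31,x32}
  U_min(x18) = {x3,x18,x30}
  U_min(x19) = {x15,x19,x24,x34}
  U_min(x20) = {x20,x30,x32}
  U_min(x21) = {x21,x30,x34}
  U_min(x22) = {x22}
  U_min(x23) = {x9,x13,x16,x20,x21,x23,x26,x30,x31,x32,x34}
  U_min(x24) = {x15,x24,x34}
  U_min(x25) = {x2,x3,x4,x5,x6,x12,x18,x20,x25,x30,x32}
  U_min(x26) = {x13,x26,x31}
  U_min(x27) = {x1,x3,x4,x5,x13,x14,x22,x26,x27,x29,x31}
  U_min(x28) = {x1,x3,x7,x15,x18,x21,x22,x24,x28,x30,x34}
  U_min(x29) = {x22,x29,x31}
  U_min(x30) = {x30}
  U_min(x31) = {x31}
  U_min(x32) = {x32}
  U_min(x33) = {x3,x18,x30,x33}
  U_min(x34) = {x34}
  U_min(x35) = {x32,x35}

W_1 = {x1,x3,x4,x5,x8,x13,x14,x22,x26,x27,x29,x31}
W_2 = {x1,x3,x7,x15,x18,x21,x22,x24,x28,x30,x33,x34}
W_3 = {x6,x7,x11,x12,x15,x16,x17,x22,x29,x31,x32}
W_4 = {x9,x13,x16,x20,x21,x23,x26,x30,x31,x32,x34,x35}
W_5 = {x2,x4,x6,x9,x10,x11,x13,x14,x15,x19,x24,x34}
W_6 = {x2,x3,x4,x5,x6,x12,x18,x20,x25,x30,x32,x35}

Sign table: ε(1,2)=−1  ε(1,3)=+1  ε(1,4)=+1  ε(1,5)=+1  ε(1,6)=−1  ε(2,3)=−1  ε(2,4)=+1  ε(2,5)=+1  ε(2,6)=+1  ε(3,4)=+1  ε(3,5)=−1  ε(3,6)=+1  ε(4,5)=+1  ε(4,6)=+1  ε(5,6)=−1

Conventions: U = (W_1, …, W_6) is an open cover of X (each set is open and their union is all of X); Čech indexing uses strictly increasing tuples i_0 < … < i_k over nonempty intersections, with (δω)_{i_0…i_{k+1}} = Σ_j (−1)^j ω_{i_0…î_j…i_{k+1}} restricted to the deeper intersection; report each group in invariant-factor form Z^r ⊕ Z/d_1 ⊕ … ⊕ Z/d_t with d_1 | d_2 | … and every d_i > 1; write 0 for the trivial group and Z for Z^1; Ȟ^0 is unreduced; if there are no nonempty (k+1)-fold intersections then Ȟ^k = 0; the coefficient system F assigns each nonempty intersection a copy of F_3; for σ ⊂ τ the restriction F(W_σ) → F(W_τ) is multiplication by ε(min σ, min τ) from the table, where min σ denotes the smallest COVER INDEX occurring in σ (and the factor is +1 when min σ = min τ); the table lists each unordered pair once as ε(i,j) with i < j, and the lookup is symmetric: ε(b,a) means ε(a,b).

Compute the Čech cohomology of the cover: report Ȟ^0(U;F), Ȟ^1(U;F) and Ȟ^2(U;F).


Ȟ^0 ≅ 0, Ȟ^1 ≅ 0, Ȟ^2 ≅ Z/3

cover nerve:
  W12={x1,x3,x22} W13={x22,x29,x31} W14={x13,x26,x31} W15={x4,x13,x14} W16={x3,x4,x5} W23={x7,x15,x22} W24={x21,x30,x34} W25={x15,x24,x34} W26={x3,x18,x30} W34={x16,x31,x32} W35={x6,x11,x15} W36={x6,x12,x32} W45={x9,x13,x34} W46={x20,x30,x32,x35} W56={x2,x4,x6}
  W123={x22} W126={x3} W134={x31} W145={x13} W156={x4} W235={x15} W245={x34} W246={x30} W346={x32} W356={x6}
C dims 6,15,10; δ0: rk_F3 6; δ1: rk_F3 9
Ȟ^0: (6−6)−0=0 ⇒ 0
Ȟ^1: (15−9)−6=0 ⇒ 0
Ȟ^2: (10−0)−9=1 ⇒ Z/3


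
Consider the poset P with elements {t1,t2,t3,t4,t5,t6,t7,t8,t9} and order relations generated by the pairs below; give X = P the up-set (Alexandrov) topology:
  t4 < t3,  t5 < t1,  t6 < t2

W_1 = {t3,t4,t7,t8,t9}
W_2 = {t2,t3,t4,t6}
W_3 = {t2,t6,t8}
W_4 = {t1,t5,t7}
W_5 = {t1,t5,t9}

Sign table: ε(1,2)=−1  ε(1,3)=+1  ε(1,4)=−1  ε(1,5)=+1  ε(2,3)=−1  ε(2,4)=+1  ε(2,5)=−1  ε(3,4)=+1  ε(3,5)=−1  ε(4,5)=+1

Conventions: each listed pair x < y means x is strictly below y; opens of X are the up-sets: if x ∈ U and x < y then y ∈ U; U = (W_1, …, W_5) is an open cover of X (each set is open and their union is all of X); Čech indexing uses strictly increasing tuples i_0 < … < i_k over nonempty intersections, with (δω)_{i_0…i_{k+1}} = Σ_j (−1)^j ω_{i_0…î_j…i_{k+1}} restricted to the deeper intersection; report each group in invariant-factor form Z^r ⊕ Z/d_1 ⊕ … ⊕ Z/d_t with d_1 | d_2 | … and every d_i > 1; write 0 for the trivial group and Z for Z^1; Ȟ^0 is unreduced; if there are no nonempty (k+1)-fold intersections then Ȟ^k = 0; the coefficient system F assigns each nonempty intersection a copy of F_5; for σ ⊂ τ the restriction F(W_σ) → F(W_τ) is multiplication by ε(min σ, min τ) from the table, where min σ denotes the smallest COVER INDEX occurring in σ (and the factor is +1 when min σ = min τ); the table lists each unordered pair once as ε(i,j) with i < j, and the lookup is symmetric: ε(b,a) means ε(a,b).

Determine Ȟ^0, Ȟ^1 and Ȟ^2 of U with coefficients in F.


nerve of the cover:
  W12={t3,t4} W13={t8} W14={t7} W15={t9} W23={t2,t6} W45={t1,t5}
C dims 5,6; δ0: rk_F5 5
Ȟ^0 = (5 − 5) − 0 = 0, so Ȟ^0 ≅ 0
Ȟ^1 = (6 − 0) − 5 = 1, so Ȟ^1 ≅ Z/5
Ȟ^2 = (0 − 0) − 0 = 0, so Ȟ^2 ≅ 0

Ȟ^0(U;F) ≅ 0, Ȟ^1(U;F) ≅ Z/5 and Ȟ^2(U;F) ≅ 0


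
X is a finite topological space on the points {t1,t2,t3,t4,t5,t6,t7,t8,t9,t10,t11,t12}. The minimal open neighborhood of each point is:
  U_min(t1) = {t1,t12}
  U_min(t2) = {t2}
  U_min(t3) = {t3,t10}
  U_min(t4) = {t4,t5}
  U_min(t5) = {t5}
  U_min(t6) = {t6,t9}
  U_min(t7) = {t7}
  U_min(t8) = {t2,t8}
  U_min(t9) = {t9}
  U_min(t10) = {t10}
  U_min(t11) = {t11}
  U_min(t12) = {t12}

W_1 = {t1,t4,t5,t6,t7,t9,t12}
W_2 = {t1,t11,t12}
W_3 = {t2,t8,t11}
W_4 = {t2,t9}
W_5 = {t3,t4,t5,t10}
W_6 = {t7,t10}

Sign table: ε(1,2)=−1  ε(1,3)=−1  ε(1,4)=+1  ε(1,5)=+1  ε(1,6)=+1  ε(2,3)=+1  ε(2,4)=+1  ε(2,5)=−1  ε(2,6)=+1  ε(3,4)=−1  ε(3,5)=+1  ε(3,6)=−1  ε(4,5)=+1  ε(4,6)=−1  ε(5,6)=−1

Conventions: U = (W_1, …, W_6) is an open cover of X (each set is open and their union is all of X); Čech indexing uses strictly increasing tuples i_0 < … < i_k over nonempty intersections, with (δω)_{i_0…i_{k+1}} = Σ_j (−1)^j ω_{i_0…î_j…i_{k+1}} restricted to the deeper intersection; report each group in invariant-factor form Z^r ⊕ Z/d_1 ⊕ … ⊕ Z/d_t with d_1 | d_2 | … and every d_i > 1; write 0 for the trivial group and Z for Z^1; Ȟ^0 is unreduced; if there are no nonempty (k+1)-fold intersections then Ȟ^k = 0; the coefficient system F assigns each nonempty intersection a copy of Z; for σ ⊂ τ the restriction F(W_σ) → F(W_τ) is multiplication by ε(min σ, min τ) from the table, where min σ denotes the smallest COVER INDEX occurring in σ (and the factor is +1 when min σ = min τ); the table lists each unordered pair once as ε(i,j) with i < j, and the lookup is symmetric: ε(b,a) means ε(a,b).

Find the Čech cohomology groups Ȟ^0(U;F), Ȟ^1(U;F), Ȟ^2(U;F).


nonempty intersections:
  W12={t1,t12} W14={t9} W15={t4,t5} W16={t7} W23={t11} W34={t2} W56={t10}
C dims 6,7; δ0: rk 6, SNF 1^5·2
Ȟ^0: (6−6)−0=0 ⇒ 0
Ȟ^1: (7−0)−6=1 plus torsion [2] ⇒ Z ⊕ Z/2
Ȟ^2: (0−0)−0=0 ⇒ 0

Ȟ^0 ≅ 0, Ȟ^1 ≅ Z ⊕ Z/2, Ȟ^2 ≅ 0


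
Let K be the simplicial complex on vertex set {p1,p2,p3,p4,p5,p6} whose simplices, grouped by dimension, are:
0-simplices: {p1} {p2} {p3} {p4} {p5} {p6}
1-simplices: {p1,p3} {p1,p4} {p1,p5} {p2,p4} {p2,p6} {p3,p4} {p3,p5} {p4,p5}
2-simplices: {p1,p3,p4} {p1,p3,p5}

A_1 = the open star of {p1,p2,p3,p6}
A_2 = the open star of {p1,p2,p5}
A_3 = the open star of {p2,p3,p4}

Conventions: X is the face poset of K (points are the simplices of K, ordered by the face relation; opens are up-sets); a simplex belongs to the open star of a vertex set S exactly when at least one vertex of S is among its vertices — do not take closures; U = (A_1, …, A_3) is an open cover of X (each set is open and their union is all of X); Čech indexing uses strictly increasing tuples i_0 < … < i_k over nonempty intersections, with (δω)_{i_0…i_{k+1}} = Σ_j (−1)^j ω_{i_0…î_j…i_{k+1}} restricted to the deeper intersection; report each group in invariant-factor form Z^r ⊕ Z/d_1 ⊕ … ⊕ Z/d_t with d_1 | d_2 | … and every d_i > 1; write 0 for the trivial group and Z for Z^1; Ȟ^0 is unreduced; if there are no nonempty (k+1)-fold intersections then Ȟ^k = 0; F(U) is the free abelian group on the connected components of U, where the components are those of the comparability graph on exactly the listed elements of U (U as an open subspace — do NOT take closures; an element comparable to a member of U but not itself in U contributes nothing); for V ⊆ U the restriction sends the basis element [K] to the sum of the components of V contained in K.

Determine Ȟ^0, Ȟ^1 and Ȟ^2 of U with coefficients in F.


nerve of the cover:
  A1={{p1},{p2},{p3},{p6},{p1,p3},{p1,p4},{p1,p5},{p2,p4},{p2,p6},{p3,p4},{p3,p5},{p1,p3,p4},{p1,p3,p5}} A2={{p1},{p2},{p5},{p1,p3},{p1,p4},{p1,p5},{p2,p4},{p2,p6},{p3,p5},{p4,p5},{p1,p3,p4},{p1,p3,p5}} A3={{p2},{p3},{p4},{p1,p3},{p1,p4},{p2,p4},{p2,p6},{p3,p4},{p3,p5},{p4,p5},{p1,p3,p4},{p1,p3,p5}}
  A12={{p1},{p2},{p1,p3},{p1,p4},{p1,p5},{p2,p4},{p2,p6},{p3,p5},{p1,p3,p4},{p1,p3,p5}} A13={{p2},{p3},{p1,p3},{p1,p4},{p2,p4},{p2,p6},{p3,p4},{p3,p5},{p1,p3,p4},{p1,p3,p5}} A23={{p2},{p1,p3},{p1,p4},{p2,p4},{p2,p6},{p3,p5},{p4,p5},{p1,p3,p4},{p1,p3,p5}}
  A123={{p2},{p1,p3},{p1,p4},{p2,p4},{p2,p6},{p3,p5},{p1,p3,p4},{p1,p3,p5}}
components per intersection:
  A1: {{p1},{p3},{p1,p3},{p1,p4},{p1,p5},{p3,p4},{p3,p5},{p1,p3,p4},{p1,p3,p5}} {{p2},{p6},{p2,p4},{p2,p6}}
  A2: {{p1},{p5},{p1,p3},{p1,p4},{p1,p5},{p3,p5},{p4,p5},{p1,p3,p4},{p1,p3,p5}} {{p2},{p2,p4},{p2,p6}}
  A3: {{p2},{p3},{p4},{p1,p3},{p1,p4},{p2,p4},{p2,p6},{p3,p4},{p3,p5},{p4,p5},{p1,p3,p4},{p1,p3,p5}}
  A12: {{p1},{p1,p3},{p1,p4},{p1,p5},{p3,p5},{p1,p3,p4},{p1,p3,p5}} {{p2},{p2,p4},{p2,p6}}
  A13: {{p2},{p2,p4},{p2,p6}} {{p3},{p1,p3},{p1,p4},{p3,p4},{p3,p5},{p1,p3,p4},{p1,p3,p5}}
  A23: {{p2},{p2,p4},{p2,p6}} {{p1,p3},{p1,p4},{p3,p5},{p1,p3,p4},{p1,p3,p5}} {{p4,p5}}
  A123: {{p2},{p2,p4},{p2,p6}} {{p1,p3},{p1,p4},{p3,p5},{p1,p3,p4},{p1,p3,p5}}
C dims 5,7,2; δ0: rk 4, SNF 1^4; δ1: rk 2, SNF 1^2
Ȟ^0 = (5 − 4) − 0 = 1, so Ȟ^0 ≅ Z
Ȟ^1 = (7 − 2) − 4 = 1, so Ȟ^1 ≅ Z
Ȟ^2 = (2 − 0) − 2 = 0, so Ȟ^2 ≅ 0

Ȟ^0(U;F) ≅ Z; Ȟ^1(U;F) ≅ Z; Ȟ^2(U;F) ≅ 0


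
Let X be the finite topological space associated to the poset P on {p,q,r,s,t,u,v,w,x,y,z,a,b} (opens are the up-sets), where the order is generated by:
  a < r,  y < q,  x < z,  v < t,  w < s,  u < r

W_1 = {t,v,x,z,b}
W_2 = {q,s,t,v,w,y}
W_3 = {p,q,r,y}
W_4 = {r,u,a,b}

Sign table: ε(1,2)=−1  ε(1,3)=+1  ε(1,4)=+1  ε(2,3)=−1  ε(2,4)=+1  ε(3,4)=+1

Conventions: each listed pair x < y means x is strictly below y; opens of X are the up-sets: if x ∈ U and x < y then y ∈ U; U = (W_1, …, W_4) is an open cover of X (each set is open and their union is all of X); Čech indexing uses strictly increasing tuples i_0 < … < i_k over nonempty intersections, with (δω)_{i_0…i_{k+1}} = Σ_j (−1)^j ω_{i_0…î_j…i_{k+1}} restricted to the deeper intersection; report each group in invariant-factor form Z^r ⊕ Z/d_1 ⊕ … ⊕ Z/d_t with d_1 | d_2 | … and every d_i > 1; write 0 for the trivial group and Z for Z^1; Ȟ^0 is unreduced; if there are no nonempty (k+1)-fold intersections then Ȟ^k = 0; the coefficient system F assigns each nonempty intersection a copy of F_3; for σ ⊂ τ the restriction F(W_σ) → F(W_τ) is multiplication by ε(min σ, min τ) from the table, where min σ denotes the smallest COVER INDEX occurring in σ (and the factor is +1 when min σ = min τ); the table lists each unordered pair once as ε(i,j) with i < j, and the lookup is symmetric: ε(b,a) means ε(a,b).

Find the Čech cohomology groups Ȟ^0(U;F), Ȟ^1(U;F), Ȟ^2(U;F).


Ȟ^0 ≅ Z/3,  Ȟ^1 ≅ Z/3,  Ȟ^2 ≅ 0

nerve simplices:
  W12={t,v} W14={b} W23={q,y} W34={r}
C dims 4,4; δ0: rk_F3 3
degree 0: 4−3−0 = 1 → Ȟ^0 ≅ Z/3
degree 1: 4−0−3 = 1 → Ȟ^1 ≅ Z/3
degree 2: 0−0−0 = 0 → Ȟ^2 ≅ 0


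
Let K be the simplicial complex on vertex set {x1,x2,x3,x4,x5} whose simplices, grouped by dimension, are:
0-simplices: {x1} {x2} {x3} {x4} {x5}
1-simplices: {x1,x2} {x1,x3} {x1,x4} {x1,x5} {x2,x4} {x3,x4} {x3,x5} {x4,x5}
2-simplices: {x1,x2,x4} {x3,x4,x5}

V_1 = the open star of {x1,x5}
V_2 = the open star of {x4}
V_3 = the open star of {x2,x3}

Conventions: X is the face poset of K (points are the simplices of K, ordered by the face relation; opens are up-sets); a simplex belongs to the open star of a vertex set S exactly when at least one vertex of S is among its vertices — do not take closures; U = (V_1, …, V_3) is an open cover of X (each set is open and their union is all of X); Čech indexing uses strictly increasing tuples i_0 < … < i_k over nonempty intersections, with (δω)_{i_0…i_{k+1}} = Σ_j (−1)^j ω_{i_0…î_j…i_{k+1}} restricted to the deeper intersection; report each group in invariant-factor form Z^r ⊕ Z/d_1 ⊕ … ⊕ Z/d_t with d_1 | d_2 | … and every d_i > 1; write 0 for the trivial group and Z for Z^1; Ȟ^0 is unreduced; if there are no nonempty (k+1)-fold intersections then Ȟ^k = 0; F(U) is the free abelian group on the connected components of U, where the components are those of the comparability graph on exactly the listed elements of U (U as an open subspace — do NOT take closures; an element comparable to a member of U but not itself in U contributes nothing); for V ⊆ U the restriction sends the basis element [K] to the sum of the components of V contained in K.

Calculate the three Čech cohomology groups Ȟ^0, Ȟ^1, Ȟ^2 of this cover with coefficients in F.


cover nerve:
  V1={{x1},{x5},{x1,x2},{x1,x3},{x1,x4},{x1,x5},{x3,x5},{x4,x5},{x1,x2,x4},{x3,x4,x5}} V2={{x4},{x1,x4},{x2,x4},{x3,x4},{x4,x5},{x1,x2,x4},{x3,x4,x5}} V3={{x2},{x3},{x1,x2},{x1,x3},{x2,x4},{x3,x4},{x3,x5},{x1,x2,x4},{x3,x4,x5}}
  V12={{x1,x4},{x4,x5},{x1,x2,x4},{x3,x4,x5}} V13={{x1,x2},{x1,x3},{x3,x5},{x1,x2,x4},{x3,x4,x5}} V23={{x2,x4},{x3,x4},{x1,x2,x4},{x3,x4,x5}}
  V123={{x1,x2,x4},{x3,x4,x5}}
components per intersection:
  V1: {{x1},{x5},{x1,x2},{x1,x3},{x1,x4},{x1,x5},{x3,x5},{x4,x5},{x1,x2,x4},{x3,x4,x5}}
  V2: {{x4},{x1,x4},{x2,x4},{x3,x4},{x4,x5},{x1,x2,x4},{x3,x4,x5}}
  V3: {{x2},{x1,x2},{x2,x4},{x1,x2,x4}} {{x3},{x1,x3},{x3,x4},{x3,x5},{x3,x4,x5}}
  V12: {{x1,x4},{x1,x2,x4}} {{x4,x5},{x3,x4,x5}}
  V13: {{x1,x2},{x1,x2,x4}} {{x1,x3}} {{x3,x5},{x3,x4,x5}}
  V23: {{x2,x4},{x1,x2,x4}} {{x3,x4},{x3,x4,x5}}
  V123: {{x1,x2,x4}} {{x3,x4,x5}}
C dims 4,7,2; δ0: rk 3, SNF 1^3; δ1: rk 2, SNF 1^2
Ȟ^0: (4−3)−0=1 ⇒ Z
Ȟ^1: (7−2)−3=2 ⇒ Z^2
Ȟ^2: (2−0)−2=0 ⇒ 0

Ȟ^0(U;F) ≅ Z, Ȟ^1(U;F) ≅ Z^2, Ȟ^2(U;F) ≅ 0


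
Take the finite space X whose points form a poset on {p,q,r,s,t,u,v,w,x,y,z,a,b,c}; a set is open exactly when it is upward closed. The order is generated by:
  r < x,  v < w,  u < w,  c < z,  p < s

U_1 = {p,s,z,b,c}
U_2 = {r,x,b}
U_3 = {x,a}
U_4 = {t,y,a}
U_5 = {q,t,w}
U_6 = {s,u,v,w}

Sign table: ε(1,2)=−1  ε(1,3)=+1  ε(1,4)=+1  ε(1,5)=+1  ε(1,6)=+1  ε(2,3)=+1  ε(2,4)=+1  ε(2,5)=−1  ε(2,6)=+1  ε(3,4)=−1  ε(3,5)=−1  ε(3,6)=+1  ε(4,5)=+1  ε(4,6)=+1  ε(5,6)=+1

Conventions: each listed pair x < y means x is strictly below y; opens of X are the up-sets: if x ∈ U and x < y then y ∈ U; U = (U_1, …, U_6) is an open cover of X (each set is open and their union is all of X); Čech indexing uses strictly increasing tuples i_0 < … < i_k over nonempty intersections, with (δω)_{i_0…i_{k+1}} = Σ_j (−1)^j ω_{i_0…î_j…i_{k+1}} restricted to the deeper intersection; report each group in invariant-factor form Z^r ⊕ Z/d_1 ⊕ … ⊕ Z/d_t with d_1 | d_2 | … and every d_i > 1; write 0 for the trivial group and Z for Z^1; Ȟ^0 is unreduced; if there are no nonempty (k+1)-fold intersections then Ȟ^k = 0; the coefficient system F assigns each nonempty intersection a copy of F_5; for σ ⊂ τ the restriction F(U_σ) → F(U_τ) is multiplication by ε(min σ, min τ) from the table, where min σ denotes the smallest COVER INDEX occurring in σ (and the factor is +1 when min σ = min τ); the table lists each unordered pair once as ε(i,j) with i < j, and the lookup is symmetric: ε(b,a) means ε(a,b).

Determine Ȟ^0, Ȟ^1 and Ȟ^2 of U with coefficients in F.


nerve of the cover:
  U12={b} U16={s} U23={x} U34={a} U45={t} U56={w}
C dims 6,6; δ0: rk_F5 5
Ȟ^0 = (6 − 5) − 0 = 1, so Ȟ^0 ≅ Z/5
Ȟ^1 = (6 − 0) − 5 = 1, so Ȟ^1 ≅ Z/5
Ȟ^2 = (0 − 0) − 0 = 0, so Ȟ^2 ≅ 0

Ȟ^0(U;F) ≅ Z/5,  Ȟ^1(U;F) ≅ Z/5,  Ȟ^2(U;F) ≅ 0


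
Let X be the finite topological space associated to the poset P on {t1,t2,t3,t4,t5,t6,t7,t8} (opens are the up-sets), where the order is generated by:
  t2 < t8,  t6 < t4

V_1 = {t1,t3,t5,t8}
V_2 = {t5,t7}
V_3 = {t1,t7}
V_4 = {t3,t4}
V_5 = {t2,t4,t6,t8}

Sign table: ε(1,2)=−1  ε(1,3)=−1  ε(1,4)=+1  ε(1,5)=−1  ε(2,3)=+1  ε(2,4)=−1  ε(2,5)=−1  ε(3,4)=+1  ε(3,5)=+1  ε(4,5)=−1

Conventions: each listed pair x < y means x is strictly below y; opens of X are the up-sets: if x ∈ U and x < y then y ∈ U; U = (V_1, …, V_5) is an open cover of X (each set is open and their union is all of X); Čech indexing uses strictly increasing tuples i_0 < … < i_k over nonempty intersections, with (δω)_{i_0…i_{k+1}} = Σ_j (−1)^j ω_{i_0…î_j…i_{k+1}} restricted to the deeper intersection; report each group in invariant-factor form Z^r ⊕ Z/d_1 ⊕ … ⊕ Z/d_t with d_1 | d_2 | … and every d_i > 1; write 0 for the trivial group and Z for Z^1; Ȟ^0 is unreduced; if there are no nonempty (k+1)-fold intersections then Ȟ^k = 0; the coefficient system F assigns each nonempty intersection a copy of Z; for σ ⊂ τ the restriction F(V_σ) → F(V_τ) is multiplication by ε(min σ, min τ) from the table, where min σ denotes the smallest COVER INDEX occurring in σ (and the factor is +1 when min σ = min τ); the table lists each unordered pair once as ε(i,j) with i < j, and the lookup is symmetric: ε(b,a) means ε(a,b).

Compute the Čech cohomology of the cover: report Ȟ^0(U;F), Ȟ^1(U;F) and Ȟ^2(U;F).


Ȟ^0(U;F) ≅ Z, Ȟ^1(U;F) ≅ Z^2, Ȟ^2(U;F) ≅ 0

nerve simplices:
  V12={t5} V13={t1} V14={t3} V15={t8} V23={t7} V45={t4}
C dims 5,6; δ0: rk 4, SNF 1^4
degree 0: 5−4−0 = 1 → Ȟ^0 ≅ Z
degree 1: 6−0−4 = 2 → Ȟ^1 ≅ Z^2
degree 2: 0−0−0 = 0 → Ȟ^2 ≅ 0
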